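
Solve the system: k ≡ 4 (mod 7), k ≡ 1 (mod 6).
M = 7 × 6 = 42. M₁ = 6, y₁ ≡ 6 (mod 7). M₂ = 7, y₂ ≡ 1 (mod 6). k = 4×6×6 + 1×7×1 ≡ 25 (mod 42)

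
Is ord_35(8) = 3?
Powers of 8 mod 35: 8^1≡8, 8^2≡29, 8^3≡22, 8^4≡1. 8^3≡22≢1, so ord ≠ 3. No, the actual order is 4.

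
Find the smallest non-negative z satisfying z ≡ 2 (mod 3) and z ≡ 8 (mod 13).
M = 3 × 13 = 39. M₁ = 13, y₁ ≡ 1 (mod 3). M₂ = 3, y₂ ≡ 9 (mod 13). z = 2×13×1 + 8×3×9 ≡ 8 (mod 39)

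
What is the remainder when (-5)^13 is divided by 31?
By repeated squaring mod 31: (-5)^{1}≡26, (-5)^{2}≡25, (-5)^{4}≡5, (-5)^{8}≡25. Then (-5)^{13} = (-5)^{8+4+1} ≡ 25 × 5 × 26 ≡ 26 mod 31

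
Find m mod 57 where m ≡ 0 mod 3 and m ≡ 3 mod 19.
M = 3 × 19 = 57. M₁ = 19, y₁ ≡ 1 mod 3. M₂ = 3, y₂ ≡ 13 mod 19. m = 0×19×1 + 3×3×13 ≡ 3 mod 57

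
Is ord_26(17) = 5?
Powers of 17 mod 26: 17^1≡17, 17^2≡3, 17^3≡25, 17^4≡9, 17^5≡23, 17^6≡1. 17^5≡23≢1, so ord ≠ 5. No, the actual order is 6.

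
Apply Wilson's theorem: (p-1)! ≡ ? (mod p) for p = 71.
By Wilson's theorem, (70)! ≡ -1 ≡ 70 (mod 71)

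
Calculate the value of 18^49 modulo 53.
By repeated squaring mod 53: 18^{1}≡18, 18^{2}≡6, 18^{4}≡36, 18^{8}≡24, 18^{16}≡46, 18^{32}≡49. Then 18^{49} = 18^{32+16+1} ≡ 49 × 46 × 18 ≡ 27 mod 53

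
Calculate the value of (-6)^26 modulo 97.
By repeated squaring (mod 97): (-6)^{1}≡91, (-6)^{2}≡36, (-6)^{4}≡35, (-6)^{8}≡61, (-6)^{16}≡35. Then (-6)^{26} = (-6)^{16+8+2} ≡ 35 × 61 × 36 ≡ 36 (mod 97)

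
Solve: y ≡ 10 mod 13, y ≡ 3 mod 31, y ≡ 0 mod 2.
M = 13 × 31 × 2 = 806. M₁ = 62, y₁ ≡ 4 mod 13. M₂ = 26, y₂ ≡ 6 mod 31. M₃ = 403, y₃ ≡ 1 mod 2. y = 10×62×4 + 3×26×6 + 0×403×1 ≡ 530 mod 806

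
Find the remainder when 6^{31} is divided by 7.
By Fermat: 6^{6} ≡ 1 (mod 7). 31 = 5×6 + 1. So 6^{31} ≡ 6^{1} ≡ 6 (mod 7)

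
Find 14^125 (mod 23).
Using Fermat: 14^{22} ≡ 1 (mod 23). 125 ≡ 15 (mod 22). So 14^{125} ≡ 14^{15} ≡ 17 (mod 23)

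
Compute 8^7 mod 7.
Using Fermat: 8^{6} ≡ 1 (mod 7). 7 ≡ 1 (mod 6). So 8^{7} ≡ 8^{1} ≡ 1 (mod 7)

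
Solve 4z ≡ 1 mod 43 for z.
Since 43 is prime, by Fermat 4^(-1) ≡ 4^{41} ≡ 11 mod 43. Verify: 4 × 11 = 44 ≡ 1 mod 43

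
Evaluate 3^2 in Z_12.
3^{2} = 9 ≡ 9 (mod 12)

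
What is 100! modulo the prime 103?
(102)! = (100)! × (101) × (102) ≡ -1 (mod 103). So (100)! ≡ -1 × [(102)(101)]^(-1) ≡ 51 (mod 103)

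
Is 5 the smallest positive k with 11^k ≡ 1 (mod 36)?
Powers of 11 mod 36: 11^1≡11, 11^2≡13, 11^3≡35, 11^4≡25, 11^5≡23, 11^6≡1. 11^5≡23≢1, so ord ≠ 5. No, the actual order is 6.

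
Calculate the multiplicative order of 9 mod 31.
Powers of 9 mod 31: 9^1≡9, 9^2≡19, 9^3≡16, 9^4≡20, 9^5≡25, 9^6≡8, 9^7≡10, 9^8≡28, 9^9≡4, 9^10≡5, 9^11≡14, 9^12≡2, 9^13≡18, 9^14≡7, 9^15≡1. ord_31(9) = 15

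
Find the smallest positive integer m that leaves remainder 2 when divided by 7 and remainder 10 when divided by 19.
M = 7 × 19 = 133. M₁ = 19, y₁ ≡ 3 (mod 7). M₂ = 7, y₂ ≡ 11 (mod 19). m = 2×19×3 + 10×7×11 ≡ 86 (mod 133)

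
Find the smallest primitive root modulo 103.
g = 5. Powers: [5, 25, 22, 7, 35, 72, ...] generates all 102 non-zero residues.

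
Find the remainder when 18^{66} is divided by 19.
By Fermat: 18^{18} ≡ 1 (mod 19). 66 = 3×18 + 12. So 18^{66} ≡ 18^{12} ≡ 1 (mod 19)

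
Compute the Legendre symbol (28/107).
(28/107) = 28^{53} mod 107 = -1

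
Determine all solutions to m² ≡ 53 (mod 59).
The square roots of 53 mod 59 are 17 and 42. Verify: 17² = 289 ≡ 53 (mod 59)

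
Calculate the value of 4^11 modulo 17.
By repeated squaring (mod 17): 4^{1}≡4, 4^{2}≡16, 4^{4}≡1, 4^{8}≡1. Then 4^{11} = 4^{8+2+1} ≡ 1 × 16 × 4 ≡ 13 (mod 17)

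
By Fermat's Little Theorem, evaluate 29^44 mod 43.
By Fermat: 29^{42} ≡ 1 (mod 43). So 29^{44} = 29^{42} · 29^{2} ≡ 29^{2} ≡ 24 (mod 43)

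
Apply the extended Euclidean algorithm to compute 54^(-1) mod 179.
Extended GCD: 54(63) + 179(-19) = 1. So 54^(-1) ≡ 63 mod 179. Verify: 54 × 63 = 3402 ≡ 1 mod 179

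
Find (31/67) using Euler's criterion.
(31/67) = 31^{33} mod 67 = -1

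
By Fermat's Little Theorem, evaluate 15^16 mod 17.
By Fermat's Little Theorem, 15^{16} ≡ 1 mod 17 since 17 is prime and gcd(15, 17) = 1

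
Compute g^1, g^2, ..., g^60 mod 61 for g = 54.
54^1, 54^2, ..., 54^{60} mod 61: [54, 49, 23, 22, 29, 41, 18, 57, 28, 48, 30, 34, 6, 19, 50, 16, 10, 52, 2, 47, 37, 46, 44, 58, 21, 36, 53, 56, 35, 60, 7, 12, 38, 39, 32, 20, 43, 4, 33, 13, 31, 27, 55, 42, 11, 45, 51, 9, 59, 14, 24, 15, 17, 3, 40, 25, 8, 5, 26, 1]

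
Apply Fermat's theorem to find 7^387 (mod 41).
By Fermat: 7^{40} ≡ 1 (mod 41). 387 ≡ 27 (mod 40). So 7^{387} ≡ 7^{27} ≡ 24 (mod 41)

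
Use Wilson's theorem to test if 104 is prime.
(103)! mod 104 = 0. Since 0 ≢ -1 mod 104, 104 is not prime.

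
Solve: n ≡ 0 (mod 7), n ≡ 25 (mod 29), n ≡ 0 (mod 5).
M = 7 × 29 × 5 = 1015. M₁ = 145, y₁ ≡ 3 (mod 7). M₂ = 35, y₂ ≡ 5 (mod 29). M₃ = 203, y₃ ≡ 2 (mod 5). n = 0×145×3 + 25×35×5 + 0×203×2 ≡ 315 (mod 1015)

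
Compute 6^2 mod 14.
6^{2} = 36 ≡ 8 mod 14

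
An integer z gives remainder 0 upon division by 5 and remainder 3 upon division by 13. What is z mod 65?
M = 5 × 13 = 65. M₁ = 13, y₁ ≡ 2 mod 5. M₂ = 5, y₂ ≡ 8 mod 13. z = 0×13×2 + 3×5×8 ≡ 55 mod 65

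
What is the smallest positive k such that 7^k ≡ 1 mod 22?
Powers of 7 mod 22: 7^1≡7, 7^2≡5, 7^3≡13, 7^4≡3, 7^5≡21, 7^6≡15, 7^7≡17, 7^8≡9, 7^9≡19, 7^10≡1. Order = 10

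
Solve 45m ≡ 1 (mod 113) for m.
Since 113 is prime, by Fermat 45^(-1) ≡ 45^{111} ≡ 108 (mod 113). Verify: 45 × 108 = 4860 ≡ 1 (mod 113)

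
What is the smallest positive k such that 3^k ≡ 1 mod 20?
Powers of 3 mod 20: 3^1≡3, 3^2≡9, 3^3≡7, 3^4≡1. Order = 4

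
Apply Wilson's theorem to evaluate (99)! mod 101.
(100)! = (99)! × (100) ≡ -1 (mod 101). So (99)! ≡ -1 × (100)^(-1) ≡ (-1)×(-1) = 1 (mod 101)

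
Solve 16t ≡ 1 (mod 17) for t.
Since 17 is prime, by Fermat 16^(-1) ≡ 16^{15} ≡ 16 (mod 17). Verify: 16 × 16 = 256 ≡ 1 (mod 17)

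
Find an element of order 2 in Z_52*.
25 has order 2 mod 52 since 25^{2} ≡ 1 mod 52 and no smaller power works.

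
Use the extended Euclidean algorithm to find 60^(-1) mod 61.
Extended GCD: 60(-1) + 61(1) = 1. So 60^(-1) ≡ -1 ≡ 60 mod 61. Verify: 60 × 60 = 3600 ≡ 1 mod 61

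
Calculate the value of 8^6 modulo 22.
By repeated squaring mod 22: 8^{1}≡8, 8^{2}≡20, 8^{4}≡4. Then 8^{6} = 8^{4+2} ≡ 4 × 20 ≡ 14 mod 22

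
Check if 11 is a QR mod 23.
By Euler's criterion: 11^{11} ≡ 22 (mod 23). Since this equals -1 (≡ 22), 11 is not a QR.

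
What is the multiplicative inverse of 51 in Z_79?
Since 79 is prime, by Fermat 51^(-1) ≡ 51^{77} ≡ 31 mod 79. Verify: 51 × 31 = 1581 ≡ 1 mod 79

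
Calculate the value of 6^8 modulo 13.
By repeated squaring mod 13: 6^{1}≡6, 6^{2}≡10, 6^{4}≡9, 6^{8}≡3. So 6^{8} ≡ 3 mod 13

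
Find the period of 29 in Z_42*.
Powers of 29 mod 42: 29^1≡29, 29^2≡1. Order = 2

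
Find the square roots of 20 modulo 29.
The square roots of 20 mod 29 are 7 and 22. Verify: 7² = 49 ≡ 20 mod 29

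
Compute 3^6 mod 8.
By repeated squaring (mod 8): 3^{1}≡3, 3^{2}≡1, 3^{4}≡1. Then 3^{6} = 3^{4+2} ≡ 1 × 1 ≡ 1 (mod 8)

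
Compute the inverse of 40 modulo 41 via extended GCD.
Extended GCD: 40(-1) + 41(1) = 1. So 40^(-1) ≡ -1 ≡ 40 (mod 41). Verify: 40 × 40 = 1600 ≡ 1 (mod 41)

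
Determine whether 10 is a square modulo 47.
By Euler's criterion: 10^{23} ≡ 46 mod 47. Since this equals -1 (≡ 46), 10 is not a QR.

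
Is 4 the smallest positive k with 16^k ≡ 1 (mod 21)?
Powers of 16 mod 21: 16^1≡16, 16^2≡4, 16^3≡1. Already 16^3≡1, so the order is 3 < 4. No, the actual order is 3.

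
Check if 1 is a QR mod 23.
By Euler's criterion: 1^{11} ≡ 1 mod 23. Since this equals 1, 1 is a QR.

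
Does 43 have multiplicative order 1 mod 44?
Powers of 43 mod 44: 43^1≡43, 43^2≡1. 43^1≡43≢1, so ord ≠ 1. No, the actual order is 2.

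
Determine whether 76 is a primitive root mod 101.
76^{50} ≡ 1 mod 101 and 50 < 100, so ord_101(76) = 50 ≠ 100 and 76 is not a primitive root.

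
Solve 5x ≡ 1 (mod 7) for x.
Since 7 is prime, by Fermat 5^(-1) ≡ 5^{5} ≡ 3 (mod 7). Verify: 5 × 3 = 15 ≡ 1 (mod 7)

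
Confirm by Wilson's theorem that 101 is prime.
(100)! mod 101 = 100. Since this equals -1 mod 101, Wilson confirms 101 is prime.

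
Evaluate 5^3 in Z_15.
5^{3} = 125 ≡ 5 mod 15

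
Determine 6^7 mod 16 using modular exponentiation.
By repeated squaring mod 16: 6^{1}≡6, 6^{2}≡4, 6^{4}≡0. Then 6^{7} = 6^{4+2+1} ≡ 0 × 4 × 6 ≡ 0 mod 16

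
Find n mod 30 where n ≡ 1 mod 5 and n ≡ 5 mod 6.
M = 5 × 6 = 30. M₁ = 6, y₁ ≡ 1 mod 5. M₂ = 5, y₂ ≡ 5 mod 6. n = 1×6×1 + 5×5×5 ≡ 11 mod 30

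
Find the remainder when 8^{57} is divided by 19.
By Fermat: 8^{18} ≡ 1 mod 19. 57 = 3×18 + 3. So 8^{57} ≡ 8^{3} ≡ 18 mod 19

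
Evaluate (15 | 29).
(15/29) = 15^{14} mod 29 = -1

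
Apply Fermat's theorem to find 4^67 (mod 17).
By Fermat: 4^{16} ≡ 1 (mod 17). 67 = 4×16 + 3. So 4^{67} ≡ 4^{3} ≡ 13 (mod 17)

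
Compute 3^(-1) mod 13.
Since 13 is prime, by Fermat 3^(-1) ≡ 3^{11} ≡ 9 mod 13. Verify: 3 × 9 = 27 ≡ 1 mod 13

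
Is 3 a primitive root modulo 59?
3^{29} ≡ 1 mod 59 and 29 < 58, so ord_59(3) = 29 ≠ 58 and 3 is not a primitive root.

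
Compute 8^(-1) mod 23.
Since 23 is prime, by Fermat 8^(-1) ≡ 8^{21} ≡ 3 mod 23. Verify: 8 × 3 = 24 ≡ 1 mod 23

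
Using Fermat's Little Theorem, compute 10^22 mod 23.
By Fermat's Little Theorem, 10^{22} ≡ 1 (mod 23) since 23 is prime and gcd(10, 23) = 1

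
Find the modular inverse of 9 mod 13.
Since 13 is prime, by Fermat 9^(-1) ≡ 9^{11} ≡ 3 mod 13. Verify: 9 × 3 = 27 ≡ 1 mod 13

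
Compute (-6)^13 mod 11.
Using Fermat: (-6)^{10} ≡ 1 mod 11. 13 ≡ 3 mod 10. So (-6)^{13} ≡ (-6)^{3} ≡ 4 mod 11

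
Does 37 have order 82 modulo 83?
37^{41} ≡ 1 mod 83 and 41 < 82, so ord_83(37) = 41 ≠ 82 and 37 is not a primitive root.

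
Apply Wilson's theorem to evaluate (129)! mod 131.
(130)! = (129)! × (130) ≡ -1 (mod 131). So (129)! ≡ -1 × (130)^(-1) ≡ (-1)×(-1) = 1 (mod 131)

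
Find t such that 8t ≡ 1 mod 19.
Since 19 is prime, by Fermat 8^(-1) ≡ 8^{17} ≡ 12 mod 19. Verify: 8 × 12 = 96 ≡ 1 mod 19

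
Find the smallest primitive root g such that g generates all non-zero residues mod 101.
g = 2. Powers: [2, 4, 8, 16, 32, 64, 27, ...] generates all 100 non-zero residues.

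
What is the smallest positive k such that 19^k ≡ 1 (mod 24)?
Powers of 19 mod 24: 19^1≡19, 19^2≡1. Order = 2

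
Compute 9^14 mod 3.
By repeated squaring (mod 3): 9^{1}≡0, 9^{2}≡0, 9^{4}≡0, 9^{8}≡0. Then 9^{14} = 9^{8+4+2} ≡ 0 × 0 × 0 ≡ 0 (mod 3)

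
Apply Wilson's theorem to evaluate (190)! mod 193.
(192)! = (190)! × (191) × (192) ≡ -1 mod 193. So (190)! ≡ -1 × [(192)(191)]^(-1) ≡ 96 mod 193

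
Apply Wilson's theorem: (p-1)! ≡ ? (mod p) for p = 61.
By Wilson's theorem, (60)! ≡ -1 ≡ 60 (mod 61)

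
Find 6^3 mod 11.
6^{3} = 216 ≡ 7 mod 11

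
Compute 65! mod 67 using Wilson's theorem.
(66)! = (65)! × (66) ≡ -1 mod 67. So (65)! ≡ -1 × (66)^(-1) ≡ (-1)×(-1) = 1 mod 67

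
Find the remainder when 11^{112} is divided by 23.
By Fermat: 11^{22} ≡ 1 mod 23. 112 = 5×22 + 2. So 11^{112} ≡ 11^{2} ≡ 6 mod 23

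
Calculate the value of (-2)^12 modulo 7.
Using Fermat: (-2)^{6} ≡ 1 (mod 7). 12 ≡ 0 (mod 6). So (-2)^{12} ≡ (-2)^{0} ≡ 1 (mod 7)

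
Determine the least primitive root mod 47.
g = 5. Powers: [5, 25, 31, 14, 23, 21, ...] generates all 46 non-zero residues.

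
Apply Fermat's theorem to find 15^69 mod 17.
By Fermat: 15^{16} ≡ 1 mod 17. 69 = 4×16 + 5. So 15^{69} ≡ 15^{5} ≡ 2 mod 17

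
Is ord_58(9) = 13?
Powers of 9 mod 58: 9^1≡9, 9^2≡23, 9^3≡33, 9^4≡7, 9^5≡5, 9^6≡45, 9^7≡57, 9^8≡49, 9^9≡35, 9^10≡25, 9^11≡51, 9^12≡53, 9^13≡13, 9^14≡1. 9^13≡13≢1, so ord ≠ 13. No, the actual order is 14.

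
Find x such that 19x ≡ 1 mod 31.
Since 31 is prime, by Fermat 19^(-1) ≡ 19^{29} ≡ 18 mod 31. Verify: 19 × 18 = 342 ≡ 1 mod 31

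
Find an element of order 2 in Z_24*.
5 has order 2 mod 24 since 5^{2} ≡ 1 (mod 24) and no smaller power works.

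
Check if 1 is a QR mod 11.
By Euler's criterion: 1^{5} ≡ 1 (mod 11). Since this equals 1, 1 is a QR.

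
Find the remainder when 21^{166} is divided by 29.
By Fermat: 21^{28} ≡ 1 (mod 29). 166 = 5×28 + 26. So 21^{166} ≡ 21^{26} ≡ 5 (mod 29)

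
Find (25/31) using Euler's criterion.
(25/31) = 25^{15} mod 31 = 1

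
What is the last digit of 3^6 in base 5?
Using Fermat: 3^{4} ≡ 1 (mod 5). 6 ≡ 2 (mod 4). So 3^{6} ≡ 3^{2} ≡ 4 (mod 5)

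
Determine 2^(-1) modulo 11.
Since 11 is prime, by Fermat 2^(-1) ≡ 2^{9} ≡ 6 (mod 11). Verify: 2 × 6 = 12 ≡ 1 (mod 11)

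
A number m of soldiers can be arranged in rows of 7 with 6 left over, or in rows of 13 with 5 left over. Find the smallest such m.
M = 7 × 13 = 91. M₁ = 13, y₁ ≡ 6 (mod 7). M₂ = 7, y₂ ≡ 2 (mod 13). m = 6×13×6 + 5×7×2 ≡ 83 (mod 91)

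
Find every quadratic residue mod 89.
Quadratic residues modulo 89: {1, 2, 4, 5, 8, 9, 10, 11, 16, 17, 18, 20, 21, 22, 25, 32, 34, 36, 39, 40, 42, 44, 45, 47, 49, 50, 53, 55, 57, 64, 67, 68, 69, 71, 72, 73, 78, 79, 80, 81, 84, 85, 87, 88}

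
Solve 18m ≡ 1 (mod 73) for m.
Since 73 is prime, by Fermat 18^(-1) ≡ 18^{71} ≡ 69 (mod 73). Verify: 18 × 69 = 1242 ≡ 1 (mod 73)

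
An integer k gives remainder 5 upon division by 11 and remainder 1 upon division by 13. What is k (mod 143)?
M = 11 × 13 = 143. M₁ = 13, y₁ ≡ 6 (mod 11). M₂ = 11, y₂ ≡ 6 (mod 13). k = 5×13×6 + 1×11×6 ≡ 27 (mod 143)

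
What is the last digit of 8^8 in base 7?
Using Fermat: 8^{6} ≡ 1 (mod 7). 8 ≡ 2 (mod 6). So 8^{8} ≡ 8^{2} ≡ 1 (mod 7)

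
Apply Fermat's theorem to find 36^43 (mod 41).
By Fermat: 36^{40} ≡ 1 (mod 41). So 36^{43} = 36^{40} · 36^{3} ≡ 36^{3} ≡ 39 (mod 41)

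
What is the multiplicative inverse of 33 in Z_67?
Since 67 is prime, by Fermat 33^(-1) ≡ 33^{65} ≡ 65 mod 67. Verify: 33 × 65 = 2145 ≡ 1 mod 67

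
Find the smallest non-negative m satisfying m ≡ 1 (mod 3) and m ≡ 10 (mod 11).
M = 3 × 11 = 33. M₁ = 11, y₁ ≡ 2 (mod 3). M₂ = 3, y₂ ≡ 4 (mod 11). m = 1×11×2 + 10×3×4 ≡ 10 (mod 33)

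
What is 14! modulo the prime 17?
(16)! = (14)! × (15) × (16) ≡ -1 mod 17. So (14)! ≡ -1 × [(16)(15)]^(-1) ≡ 8 mod 17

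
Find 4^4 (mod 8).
4^{4} = 256 ≡ 0 (mod 8)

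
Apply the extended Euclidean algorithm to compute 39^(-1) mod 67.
Extended GCD: 39(-12) + 67(7) = 1. So 39^(-1) ≡ -12 ≡ 55 (mod 67). Verify: 39 × 55 = 2145 ≡ 1 (mod 67)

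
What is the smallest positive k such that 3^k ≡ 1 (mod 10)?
Powers of 3 mod 10: 3^1≡3, 3^2≡9, 3^3≡7, 3^4≡1. ord_10(3) = 4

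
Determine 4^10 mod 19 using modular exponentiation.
By repeated squaring mod 19: 4^{1}≡4, 4^{2}≡16, 4^{4}≡9, 4^{8}≡5. Then 4^{10} = 4^{8+2} ≡ 5 × 16 ≡ 4 mod 19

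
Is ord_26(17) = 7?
Powers of 17 mod 26: 17^1≡17, 17^2≡3, 17^3≡25, 17^4≡9, 17^5≡23, 17^6≡1. Already 17^6≡1, so the order is 6 < 7. No, the actual order is 6.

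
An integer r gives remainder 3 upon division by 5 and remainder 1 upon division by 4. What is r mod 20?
M = 5 × 4 = 20. M₁ = 4, y₁ ≡ 4 mod 5. M₂ = 5, y₂ ≡ 1 mod 4. r = 3×4×4 + 1×5×1 ≡ 13 mod 20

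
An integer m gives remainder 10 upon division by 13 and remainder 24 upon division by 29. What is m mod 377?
M = 13 × 29 = 377. M₁ = 29, y₁ ≡ 9 mod 13. M₂ = 13, y₂ ≡ 9 mod 29. m = 10×29×9 + 24×13×9 ≡ 140 mod 377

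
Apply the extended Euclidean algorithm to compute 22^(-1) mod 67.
Extended GCD: 22(-3) + 67(1) = 1. So 22^(-1) ≡ -3 ≡ 64 (mod 67). Verify: 22 × 64 = 1408 ≡ 1 (mod 67)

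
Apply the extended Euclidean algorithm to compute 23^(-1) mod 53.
Extended GCD: 23(-23) + 53(10) = 1. So 23^(-1) ≡ -23 ≡ 30 mod 53. Verify: 23 × 30 = 690 ≡ 1 mod 53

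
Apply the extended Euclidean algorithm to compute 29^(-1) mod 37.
Extended GCD: 29(-14) + 37(11) = 1. So 29^(-1) ≡ -14 ≡ 23 (mod 37). Verify: 29 × 23 = 667 ≡ 1 (mod 37)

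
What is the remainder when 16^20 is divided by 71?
By repeated squaring mod 71: 16^{1}≡16, 16^{2}≡43, 16^{4}≡3, 16^{8}≡9, 16^{16}≡10. Then 16^{20} = 16^{16+4} ≡ 10 × 3 ≡ 30 mod 71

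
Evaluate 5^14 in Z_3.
Using Fermat: 5^{2} ≡ 1 mod 3. 14 ≡ 0 mod 2. So 5^{14} ≡ 5^{0} ≡ 1 mod 3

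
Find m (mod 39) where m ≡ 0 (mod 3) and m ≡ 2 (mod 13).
M = 3 × 13 = 39. M₁ = 13, y₁ ≡ 1 (mod 3). M₂ = 3, y₂ ≡ 9 (mod 13). m = 0×13×1 + 2×3×9 ≡ 15 (mod 39)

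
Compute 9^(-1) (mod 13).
Since 13 is prime, by Fermat 9^(-1) ≡ 9^{11} ≡ 3 (mod 13). Verify: 9 × 3 = 27 ≡ 1 (mod 13)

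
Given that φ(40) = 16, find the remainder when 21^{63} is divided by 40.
By Euler: 21^{16} ≡ 1 mod 40 since gcd(21, 40) = 1. 63 = 3×16 + 15. So 21^{63} ≡ 21^{15} ≡ 21 mod 40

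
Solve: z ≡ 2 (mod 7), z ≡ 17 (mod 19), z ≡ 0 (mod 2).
M = 7 × 19 × 2 = 266. M₁ = 38, y₁ ≡ 5 (mod 7). M₂ = 14, y₂ ≡ 15 (mod 19). M₃ = 133, y₃ ≡ 1 (mod 2). z = 2×38×5 + 17×14×15 + 0×133×1 ≡ 226 (mod 266)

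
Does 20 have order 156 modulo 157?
ord_157(20) divides 156. For each prime q|156: 20^{78}≡156, 20^{52}≡12, 20^{12}≡46, none ≡ 1. So 20 has order 156 and is a primitive root mod 157.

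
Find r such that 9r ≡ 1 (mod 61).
Since 61 is prime, by Fermat 9^(-1) ≡ 9^{59} ≡ 34 (mod 61). Verify: 9 × 34 = 306 ≡ 1 (mod 61)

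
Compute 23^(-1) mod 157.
Since 157 is prime, by Fermat 23^(-1) ≡ 23^{155} ≡ 41 mod 157. Verify: 23 × 41 = 943 ≡ 1 mod 157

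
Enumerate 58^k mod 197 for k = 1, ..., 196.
58^1, 58^2, ..., 58^{196} mod 197: [58, 15, 82, 28, 48, 26, 129, 193, 162, 137, 66, 85, 5, 93, 75, 16, 140, 43, 130, 54, 177, 22, 94, 133, 31, 25, 71, 178, 80, 109, 18, 59, 73, 97, 110, 76, 74, 155, 125, 158, 102, 6, 151, 90, 98, 168, 91, 156, 183, 173, 184, 34, 2, 116, 30, 164, 56, 96, 52, 61, 189, 127, 77, 132, 170, 10, 186, 150, 32, 83, 86, 63, 108, 157, 44, 188, 69, 62, 50, 142, 159, 160, 21, 36, 118, 146, 194, 23, 152, 148, 113, 53, 119, 7, 12, 105, 180, 196, 139, 182, 115, 169, 149, 171, 68, 4, 35, 60, 131, 112, 192, 104, 122, 181, 57, 154, 67, 143, 20, 175, 103, 64, 166, 172, 126, 19, 117, 88, 179, 138, 124, 100, 87, 121, 123, 42, 72, 39, 95, 191, 46, 107, 99, 29, 106, 41, 14, 24, 13, 163, 195, 81, 167, 33, 141, 101, 145, 136, 8, 70, 120, 65, 27, 187, 11, 47, 165, 114, 111, 134, 89, 40, 153, 9, 128, 135, 147, 55, 38, 37, 176, 161, 79, 51, 3, 174, 45, 49, 84, 144, 78, 190, 185, 92, 17, 1]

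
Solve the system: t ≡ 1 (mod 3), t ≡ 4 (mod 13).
M = 3 × 13 = 39. M₁ = 13, y₁ ≡ 1 (mod 3). M₂ = 3, y₂ ≡ 9 (mod 13). t = 1×13×1 + 4×3×9 ≡ 4 (mod 39)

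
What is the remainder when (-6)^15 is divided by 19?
By repeated squaring mod 19: (-6)^{1}≡13, (-6)^{2}≡17, (-6)^{4}≡4, (-6)^{8}≡16. Then (-6)^{15} = (-6)^{8+4+2+1} ≡ 16 × 4 × 17 × 13 ≡ 8 mod 19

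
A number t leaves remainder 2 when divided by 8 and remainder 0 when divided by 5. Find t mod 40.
M = 8 × 5 = 40. M₁ = 5, y₁ ≡ 5 mod 8. M₂ = 8, y₂ ≡ 2 mod 5. t = 2×5×5 + 0×8×2 ≡ 10 mod 40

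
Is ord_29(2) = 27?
Powers of 2 mod 29: 2^1≡2, 2^2≡4, 2^3≡8, 2^4≡16, 2^5≡3, 2^6≡6, 2^7≡12, 2^8≡24, 2^9≡19, 2^10≡9, 2^11≡18, 2^12≡7, 2^13≡14, 2^14≡28, 2^15≡27, 2^16≡25, 2^17≡21, 2^18≡13, 2^19≡26, 2^20≡23, 2^21≡17, 2^22≡5, 2^23≡10, 2^24≡20, 2^25≡11, 2^26≡22, 2^27≡15, 2^28≡1. 2^27≡15≢1, so ord ≠ 27. No, the actual order is 28.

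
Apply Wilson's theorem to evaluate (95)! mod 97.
(96)! = (95)! × (96) ≡ -1 (mod 97). So (95)! ≡ -1 × (96)^(-1) ≡ (-1)×(-1) = 1 (mod 97)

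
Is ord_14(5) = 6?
Powers of 5 mod 14: 5^1≡5, 5^2≡11, 5^3≡13, 5^4≡9, 5^5≡3, 5^6≡1. First k with 5^k≡1 is k=6. Yes, ord_14(5) = 6.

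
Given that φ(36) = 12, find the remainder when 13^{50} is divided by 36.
By Euler: 13^{12} ≡ 1 mod 36 since gcd(13, 36) = 1. 50 = 4×12 + 2. So 13^{50} ≡ 13^{2} ≡ 25 mod 36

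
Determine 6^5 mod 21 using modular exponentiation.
By repeated squaring (mod 21): 6^{1}≡6, 6^{2}≡15, 6^{4}≡15. Then 6^{5} = 6^{4+1} ≡ 15 × 6 ≡ 6 (mod 21)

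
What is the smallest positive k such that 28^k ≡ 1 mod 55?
Powers of 28 mod 55: 28^1≡28, 28^2≡14, 28^3≡7, 28^4≡31, 28^5≡43, 28^6≡49, 28^7≡52, 28^8≡26, 28^9≡13, 28^10≡34, 28^11≡17, 28^12≡36, 28^13≡18, 28^14≡9, 28^15≡32, 28^16≡16, 28^17≡8, 28^18≡4, 28^19≡2, 28^20≡1. So the order of 28 is 20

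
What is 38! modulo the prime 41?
(40)! = (38)! × (39) × (40) ≡ -1 (mod 41). So (38)! ≡ -1 × [(40)(39)]^(-1) ≡ 20 (mod 41)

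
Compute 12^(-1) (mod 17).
Since 17 is prime, by Fermat 12^(-1) ≡ 12^{15} ≡ 10 (mod 17). Verify: 12 × 10 = 120 ≡ 1 (mod 17)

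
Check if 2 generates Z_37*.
ord_37(2) divides 36. For each prime q|36: 2^{18}≡36, 2^{12}≡26, none ≡ 1. So 2 has order 36 and is a primitive root mod 37.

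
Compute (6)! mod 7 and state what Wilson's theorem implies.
(6)! mod 7 = 6. Since this equals -1 mod 7, Wilson confirms 7 is prime.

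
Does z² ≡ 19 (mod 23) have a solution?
By Euler's criterion: 19^{11} ≡ 22 (mod 23). Since this equals -1 (≡ 22), 19 is not a QR.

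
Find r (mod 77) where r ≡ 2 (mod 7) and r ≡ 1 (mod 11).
M = 7 × 11 = 77. M₁ = 11, y₁ ≡ 2 (mod 7). M₂ = 7, y₂ ≡ 8 (mod 11). r = 2×11×2 + 1×7×8 ≡ 23 (mod 77)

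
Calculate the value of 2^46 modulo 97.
By repeated squaring mod 97: 2^{1}≡2, 2^{2}≡4, 2^{4}≡16, 2^{8}≡62, 2^{16}≡61, 2^{32}≡35. Then 2^{46} = 2^{32+8+4+2} ≡ 35 × 62 × 16 × 4 ≡ 73 mod 97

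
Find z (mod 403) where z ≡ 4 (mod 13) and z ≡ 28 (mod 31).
M = 13 × 31 = 403. M₁ = 31, y₁ ≡ 8 (mod 13). M₂ = 13, y₂ ≡ 12 (mod 31). z = 4×31×8 + 28×13×12 ≡ 121 (mod 403)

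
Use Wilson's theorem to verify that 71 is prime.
(70)! mod 71 = 70. Since this equals -1 mod 71, Wilson confirms 71 is prime.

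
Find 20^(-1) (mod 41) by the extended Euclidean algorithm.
Extended GCD: 20(-2) + 41(1) = 1. So 20^(-1) ≡ -2 ≡ 39 (mod 41). Verify: 20 × 39 = 780 ≡ 1 (mod 41)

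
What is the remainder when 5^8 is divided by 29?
By repeated squaring mod 29: 5^{1}≡5, 5^{2}≡25, 5^{4}≡16, 5^{8}≡24. So 5^{8} ≡ 24 mod 29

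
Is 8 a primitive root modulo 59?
ord_59(8) divides 58. For each prime q|58: 8^{29}≡58, 8^{2}≡5, none ≡ 1. So 8 has order 58 and is a primitive root mod 59.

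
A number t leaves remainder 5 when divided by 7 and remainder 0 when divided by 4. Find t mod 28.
M = 7 × 4 = 28. M₁ = 4, y₁ ≡ 2 mod 7. M₂ = 7, y₂ ≡ 3 mod 4. t = 5×4×2 + 0×7×3 ≡ 12 mod 28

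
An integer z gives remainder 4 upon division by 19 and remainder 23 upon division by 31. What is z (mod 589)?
M = 19 × 31 = 589. M₁ = 31, y₁ ≡ 8 (mod 19). M₂ = 19, y₂ ≡ 18 (mod 31). z = 4×31×8 + 23×19×18 ≡ 23 (mod 589)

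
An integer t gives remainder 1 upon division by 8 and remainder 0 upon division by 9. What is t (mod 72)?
M = 8 × 9 = 72. M₁ = 9, y₁ ≡ 1 (mod 8). M₂ = 8, y₂ ≡ 8 (mod 9). t = 1×9×1 + 0×8×8 ≡ 9 (mod 72)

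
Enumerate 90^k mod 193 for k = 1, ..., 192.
90^1, 90^2, ..., 90^{192} mod 193: [90, 187, 39, 36, 152, 170, 53, 138, 68, 137, 171, 143, 132, 107, 173, 130, 120, 185, 52, 48, 74, 98, 135, 184, 155, 54, 35, 62, 176, 14, 102, 109, 160, 118, 5, 64, 163, 2, 180, 181, 78, 72, 111, 147, 106, 83, 136, 81, 149, 93, 71, 21, 153, 67, 47, 177, 104, 96, 148, 3, 77, 175, 117, 108, 70, 124, 159, 28, 11, 25, 127, 43, 10, 128, 133, 4, 167, 169, 156, 144, 29, 101, 19, 166, 79, 162, 105, 186, 142, 42, 113, 134, 94, 161, 15, 192, 103, 6, 154, 157, 41, 23, 140, 55, 125, 56, 22, 50, 61, 86, 20, 63, 73, 8, 141, 145, 119, 95, 58, 9, 38, 139, 158, 131, 17, 179, 91, 84, 33, 75, 188, 129, 30, 191, 13, 12, 115, 121, 82, 46, 87, 110, 57, 112, 44, 100, 122, 172, 40, 126, 146, 16, 89, 97, 45, 190, 116, 18, 76, 85, 123, 69, 34, 165, 182, 168, 66, 150, 183, 65, 60, 189, 26, 24, 37, 49, 164, 92, 174, 27, 114, 31, 88, 7, 51, 151, 80, 59, 99, 32, 178, 1]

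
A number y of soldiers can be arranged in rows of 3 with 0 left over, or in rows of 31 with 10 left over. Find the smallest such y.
M = 3 × 31 = 93. M₁ = 31, y₁ ≡ 1 mod 3. M₂ = 3, y₂ ≡ 21 mod 31. y = 0×31×1 + 10×3×21 ≡ 72 mod 93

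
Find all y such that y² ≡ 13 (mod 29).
The square roots of 13 mod 29 are 10 and 19. Verify: 10² = 100 ≡ 13 (mod 29)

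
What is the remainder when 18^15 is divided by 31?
By repeated squaring (mod 31): 18^{1}≡18, 18^{2}≡14, 18^{4}≡10, 18^{8}≡7. Then 18^{15} = 18^{8+4+2+1} ≡ 7 × 10 × 14 × 18 ≡ 1 (mod 31)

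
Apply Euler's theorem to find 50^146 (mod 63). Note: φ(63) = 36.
By Euler: 50^{36} ≡ 1 (mod 63) since gcd(50, 63) = 1. 146 = 4×36 + 2. So 50^{146} ≡ 50^{2} ≡ 43 (mod 63)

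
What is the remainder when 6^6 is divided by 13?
By repeated squaring mod 13: 6^{1}≡6, 6^{2}≡10, 6^{4}≡9. Then 6^{6} = 6^{4+2} ≡ 9 × 10 ≡ 12 mod 13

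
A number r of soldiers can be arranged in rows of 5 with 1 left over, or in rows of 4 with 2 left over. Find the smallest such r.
M = 5 × 4 = 20. M₁ = 4, y₁ ≡ 4 (mod 5). M₂ = 5, y₂ ≡ 1 (mod 4). r = 1×4×4 + 2×5×1 ≡ 6 (mod 20)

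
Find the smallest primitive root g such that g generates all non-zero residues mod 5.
g = 2. Powers: [2, 4, 3, 1] generates all 4 non-zero residues.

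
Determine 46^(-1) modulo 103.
Since 103 is prime, by Fermat 46^(-1) ≡ 46^{101} ≡ 56 mod 103. Verify: 46 × 56 = 2576 ≡ 1 mod 103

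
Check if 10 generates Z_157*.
10^{78} ≡ 1 (mod 157) and 78 < 156, so ord_157(10) = 78 ≠ 156 and 10 is not a primitive root.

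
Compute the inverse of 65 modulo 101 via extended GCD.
Extended GCD: 65(14) + 101(-9) = 1. So 65^(-1) ≡ 14 (mod 101). Verify: 65 × 14 = 910 ≡ 1 (mod 101)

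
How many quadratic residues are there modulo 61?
The squaring map on Z_61* is 2-to-1, so there are (60)/2 = 30 QRs.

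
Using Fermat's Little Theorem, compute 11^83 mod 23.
By Fermat: 11^{22} ≡ 1 (mod 23). 83 = 3×22 + 17. So 11^{83} ≡ 11^{17} ≡ 14 (mod 23)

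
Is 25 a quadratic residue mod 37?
By Euler's criterion: 25^{18} ≡ 1 (mod 37). Since this equals 1, 25 is a QR.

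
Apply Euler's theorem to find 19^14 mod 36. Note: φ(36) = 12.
By Euler: 19^{12} ≡ 1 mod 36 since gcd(19, 36) = 1. 14 = 1×12 + 2. So 19^{14} ≡ 19^{2} ≡ 1 mod 36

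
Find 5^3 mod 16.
5^{3} = 125 ≡ 13 mod 16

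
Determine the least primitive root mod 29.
g = 2. For each prime q|28: 2^{14}≡28, 2^{4}≡16, none ≡ 1, so ord_29(2) = 28 and 2 is a primitive root.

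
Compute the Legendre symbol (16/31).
(16/31) = 16^{15} mod 31 = 1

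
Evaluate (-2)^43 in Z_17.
Using Fermat: (-2)^{16} ≡ 1 mod 17. 43 ≡ 11 mod 16. So (-2)^{43} ≡ (-2)^{11} ≡ 9 mod 17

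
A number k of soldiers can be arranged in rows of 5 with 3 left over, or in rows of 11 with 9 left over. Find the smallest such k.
M = 5 × 11 = 55. M₁ = 11, y₁ ≡ 1 (mod 5). M₂ = 5, y₂ ≡ 9 (mod 11). k = 3×11×1 + 9×5×9 ≡ 53 (mod 55)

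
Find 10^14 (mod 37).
By repeated squaring (mod 37): 10^{1}≡10, 10^{2}≡26, 10^{4}≡10, 10^{8}≡26. Then 10^{14} = 10^{8+4+2} ≡ 26 × 10 × 26 ≡ 26 (mod 37)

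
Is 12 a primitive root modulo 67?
ord_67(12) divides 66. For each prime q|66: 12^{33}≡66, 12^{22}≡29, 12^{6}≡62, none ≡ 1. So 12 has order 66 and is a primitive root mod 67.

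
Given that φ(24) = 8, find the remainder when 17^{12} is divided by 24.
By Euler: 17^{8} ≡ 1 mod 24 since gcd(17, 24) = 1. 12 = 1×8 + 4. So 17^{12} ≡ 17^{4} ≡ 1 mod 24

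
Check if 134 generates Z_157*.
134^{52} ≡ 1 mod 157 and 52 < 156, so ord_157(134) = 52 ≠ 156 and 134 is not a primitive root.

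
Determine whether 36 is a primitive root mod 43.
36^{3} ≡ 1 (mod 43) and 3 < 42, so ord_43(36) = 3 ≠ 42 and 36 is not a primitive root.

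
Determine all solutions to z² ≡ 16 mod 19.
The square roots of 16 mod 19 are 4 and 15. Verify: 4² = 16 ≡ 16 mod 19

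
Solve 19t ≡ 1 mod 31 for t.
Since 31 is prime, by Fermat 19^(-1) ≡ 19^{29} ≡ 18 mod 31. Verify: 19 × 18 = 342 ≡ 1 mod 31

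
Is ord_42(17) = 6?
Powers of 17 mod 42: 17^1≡17, 17^2≡37, 17^3≡41, 17^4≡25, 17^5≡5, 17^6≡1. First k with 17^k≡1 is k=6. Yes, ord_42(17) = 6.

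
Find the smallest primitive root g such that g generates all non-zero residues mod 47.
g = 5. Powers: [5, 25, 31, 14, 23, 21, 11, 8, ...] generates all 46 non-zero residues.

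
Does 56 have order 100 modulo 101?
56^{25} ≡ 1 (mod 101) and 25 < 100, so ord_101(56) = 25 ≠ 100 and 56 is not a primitive root.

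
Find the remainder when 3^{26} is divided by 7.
By Fermat: 3^{6} ≡ 1 mod 7. 26 = 4×6 + 2. So 3^{26} ≡ 3^{2} ≡ 2 mod 7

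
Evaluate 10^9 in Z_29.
By repeated squaring (mod 29): 10^{1}≡10, 10^{2}≡13, 10^{4}≡24, 10^{8}≡25. Then 10^{9} = 10^{8+1} ≡ 25 × 10 ≡ 18 (mod 29)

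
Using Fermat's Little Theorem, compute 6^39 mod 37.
By Fermat: 6^{36} ≡ 1 (mod 37). So 6^{39} = 6^{36} · 6^{3} ≡ 6^{3} ≡ 31 (mod 37)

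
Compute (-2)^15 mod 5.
Using Fermat: (-2)^{4} ≡ 1 mod 5. 15 ≡ 3 mod 4. So (-2)^{15} ≡ (-2)^{3} ≡ 2 mod 5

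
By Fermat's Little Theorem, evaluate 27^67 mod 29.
By Fermat: 27^{28} ≡ 1 (mod 29). 67 = 2×28 + 11. So 27^{67} ≡ 27^{11} ≡ 11 (mod 29)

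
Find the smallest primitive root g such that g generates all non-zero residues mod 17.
g = 3. Powers: [3, 9, 10, 13, 5, 15, 11, ...] generates all 16 non-zero residues.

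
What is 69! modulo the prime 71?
(70)! = (69)! × (70) ≡ -1 (mod 71). So (69)! ≡ -1 × (70)^(-1) ≡ (-1)×(-1) = 1 (mod 71)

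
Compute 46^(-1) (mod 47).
Since 47 is prime, by Fermat 46^(-1) ≡ 46^{45} ≡ 46 (mod 47). Verify: 46 × 46 = 2116 ≡ 1 (mod 47)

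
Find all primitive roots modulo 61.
There are φ(60) = 16 primitive roots mod 61: {2, 6, 7, 10, 17, 18, 26, 30, 31, 35, 43, 44, 51, 54, 55, 59}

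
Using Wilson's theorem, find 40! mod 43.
(42)! = (40)! × (41) × (42) ≡ -1 (mod 43). So (40)! ≡ -1 × [(42)(41)]^(-1) ≡ 21 (mod 43)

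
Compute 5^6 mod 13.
By repeated squaring (mod 13): 5^{1}≡5, 5^{2}≡12, 5^{4}≡1. Then 5^{6} = 5^{4+2} ≡ 1 × 12 ≡ 12 (mod 13)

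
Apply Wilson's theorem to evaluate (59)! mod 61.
(60)! = (59)! × (60) ≡ -1 mod 61. So (59)! ≡ -1 × (60)^(-1) ≡ (-1)×(-1) = 1 mod 61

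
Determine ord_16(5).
Powers of 5 mod 16: 5^1≡5, 5^2≡9, 5^3≡13, 5^4≡1. So the order of 5 is 4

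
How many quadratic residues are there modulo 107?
Exactly half the non-zero residues mod a prime are QRs: (107-1)/2 = 53.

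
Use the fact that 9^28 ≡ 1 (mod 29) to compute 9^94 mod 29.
By Fermat: 9^{28} ≡ 1 (mod 29). 94 = 3×28 + 10. So 9^{94} ≡ 9^{10} ≡ 25 (mod 29)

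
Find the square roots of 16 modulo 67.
The square roots of 16 mod 67 are 4 and 63. Verify: 4² = 16 ≡ 16 mod 67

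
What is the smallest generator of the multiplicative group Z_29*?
g = 2. Powers: [2, 4, 8, 16, 3, 6, 12, 24, ...] generates all 28 non-zero residues.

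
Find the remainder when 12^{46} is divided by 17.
By Fermat: 12^{16} ≡ 1 mod 17. 46 = 2×16 + 14. So 12^{46} ≡ 12^{14} ≡ 15 mod 17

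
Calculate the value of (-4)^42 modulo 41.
Using Fermat: (-4)^{40} ≡ 1 (mod 41). 42 ≡ 2 (mod 40). So (-4)^{42} ≡ (-4)^{2} ≡ 16 (mod 41)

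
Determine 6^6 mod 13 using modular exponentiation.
By repeated squaring mod 13: 6^{1}≡6, 6^{2}≡10, 6^{4}≡9. Then 6^{6} = 6^{4+2} ≡ 9 × 10 ≡ 12 mod 13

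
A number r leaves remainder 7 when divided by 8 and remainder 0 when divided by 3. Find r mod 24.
M = 8 × 3 = 24. M₁ = 3, y₁ ≡ 3 mod 8. M₂ = 8, y₂ ≡ 2 mod 3. r = 7×3×3 + 0×8×2 ≡ 15 mod 24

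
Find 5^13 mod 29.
By repeated squaring mod 29: 5^{1}≡5, 5^{2}≡25, 5^{4}≡16, 5^{8}≡24. Then 5^{13} = 5^{8+4+1} ≡ 24 × 16 × 5 ≡ 6 mod 29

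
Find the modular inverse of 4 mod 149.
Since 149 is prime, by Fermat 4^(-1) ≡ 4^{147} ≡ 112 (mod 149). Verify: 4 × 112 = 448 ≡ 1 (mod 149)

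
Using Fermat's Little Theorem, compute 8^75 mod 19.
By Fermat: 8^{18} ≡ 1 mod 19. 75 = 4×18 + 3. So 8^{75} ≡ 8^{3} ≡ 18 mod 19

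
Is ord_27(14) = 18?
Powers of 14 mod 27: 14^1≡14, 14^2≡7, 14^3≡17, 14^4≡22, 14^5≡11, 14^6≡19, 14^7≡23, 14^8≡25, 14^9≡26, 14^10≡13, 14^11≡20, 14^12≡10, 14^13≡5, 14^14≡16, 14^15≡8, 14^16≡4, 14^17≡2, 14^18≡1. First k with 14^k≡1 is k=18. Yes, ord_27(14) = 18.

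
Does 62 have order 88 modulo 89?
ord_89(62) divides 88. For each prime q|88: 62^{44}≡88, 62^{8}≡39, none ≡ 1. So 62 has order 88 and is a primitive root mod 89.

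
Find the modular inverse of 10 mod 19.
Since 19 is prime, by Fermat 10^(-1) ≡ 10^{17} ≡ 2 mod 19. Verify: 10 × 2 = 20 ≡ 1 mod 19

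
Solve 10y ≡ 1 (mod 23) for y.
Since 23 is prime, by Fermat 10^(-1) ≡ 10^{21} ≡ 7 (mod 23). Verify: 10 × 7 = 70 ≡ 1 (mod 23)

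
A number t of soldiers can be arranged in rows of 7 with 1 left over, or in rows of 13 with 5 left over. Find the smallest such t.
M = 7 × 13 = 91. M₁ = 13, y₁ ≡ 6 mod 7. M₂ = 7, y₂ ≡ 2 mod 13. t = 1×13×6 + 5×7×2 ≡ 57 mod 91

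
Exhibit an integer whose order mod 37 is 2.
36 has order 2 mod 37 since 36^{2} ≡ 1 mod 37 and no smaller power works.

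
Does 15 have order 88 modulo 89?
ord_89(15) divides 88. For each prime q|88: 15^{44}≡88, 15^{8}≡78, none ≡ 1. So 15 has order 88 and is a primitive root mod 89.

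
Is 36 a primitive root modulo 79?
36^{39} ≡ 1 (mod 79) and 39 < 78, so ord_79(36) = 39 ≠ 78 and 36 is not a primitive root.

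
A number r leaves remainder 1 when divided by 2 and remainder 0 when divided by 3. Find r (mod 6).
M = 2 × 3 = 6. M₁ = 3, y₁ ≡ 1 (mod 2). M₂ = 2, y₂ ≡ 2 (mod 3). r = 1×3×1 + 0×2×2 ≡ 3 (mod 6)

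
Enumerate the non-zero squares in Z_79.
QRs mod 79: {1, 2, 4, 5, 8, 9, 10, 11, 13, 16, 18, 19, 20, 21, 22, 23, 25, 26, 31, 32, 36, 38, 40, 42, 44, 45, 46, 49, 50, 51, 52, 55, 62, 64, 65, 67, 72, 73, 76}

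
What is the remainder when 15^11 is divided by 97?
By repeated squaring (mod 97): 15^{1}≡15, 15^{2}≡31, 15^{4}≡88, 15^{8}≡81. Then 15^{11} = 15^{8+2+1} ≡ 81 × 31 × 15 ≡ 29 (mod 97)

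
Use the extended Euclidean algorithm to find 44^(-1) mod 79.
Extended GCD: 44(9) + 79(-5) = 1. So 44^(-1) ≡ 9 mod 79. Verify: 44 × 9 = 396 ≡ 1 mod 79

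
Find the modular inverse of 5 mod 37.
Since 37 is prime, by Fermat 5^(-1) ≡ 5^{35} ≡ 15 (mod 37). Verify: 5 × 15 = 75 ≡ 1 (mod 37)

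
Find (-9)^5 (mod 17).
By repeated squaring (mod 17): (-9)^{1}≡8, (-9)^{2}≡13, (-9)^{4}≡16. Then (-9)^{5} = (-9)^{4+1} ≡ 16 × 8 ≡ 9 (mod 17)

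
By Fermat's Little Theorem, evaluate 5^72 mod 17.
By Fermat: 5^{16} ≡ 1 mod 17. 72 = 4×16 + 8. So 5^{72} ≡ 5^{8} ≡ 16 mod 17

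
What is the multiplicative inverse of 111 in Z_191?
Since 191 is prime, by Fermat 111^(-1) ≡ 111^{189} ≡ 74 mod 191. Verify: 111 × 74 = 8214 ≡ 1 mod 191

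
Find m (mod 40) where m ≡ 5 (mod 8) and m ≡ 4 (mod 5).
M = 8 × 5 = 40. M₁ = 5, y₁ ≡ 5 (mod 8). M₂ = 8, y₂ ≡ 2 (mod 5). m = 5×5×5 + 4×8×2 ≡ 29 (mod 40)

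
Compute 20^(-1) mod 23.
Since 23 is prime, by Fermat 20^(-1) ≡ 20^{21} ≡ 15 mod 23. Verify: 20 × 15 = 300 ≡ 1 mod 23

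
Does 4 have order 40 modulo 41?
4^{10} ≡ 1 (mod 41) and 10 < 40, so ord_41(4) = 10 ≠ 40 and 4 is not a primitive root.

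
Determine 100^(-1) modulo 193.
Since 193 is prime, by Fermat 100^(-1) ≡ 100^{191} ≡ 83 (mod 193). Verify: 100 × 83 = 8300 ≡ 1 (mod 193)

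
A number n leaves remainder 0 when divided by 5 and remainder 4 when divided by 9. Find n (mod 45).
M = 5 × 9 = 45. M₁ = 9, y₁ ≡ 4 (mod 5). M₂ = 5, y₂ ≡ 2 (mod 9). n = 0×9×4 + 4×5×2 ≡ 40 (mod 45)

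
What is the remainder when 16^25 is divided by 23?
Using Fermat: 16^{22} ≡ 1 (mod 23). 25 ≡ 3 (mod 22). So 16^{25} ≡ 16^{3} ≡ 2 (mod 23)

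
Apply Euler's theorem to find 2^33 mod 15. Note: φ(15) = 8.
By Euler: 2^{8} ≡ 1 mod 15 since gcd(2, 15) = 1. 33 = 4×8 + 1. So 2^{33} ≡ 2^{1} ≡ 2 mod 15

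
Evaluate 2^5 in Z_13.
By repeated squaring (mod 13): 2^{1}≡2, 2^{2}≡4, 2^{4}≡3. Then 2^{5} = 2^{4+1} ≡ 3 × 2 ≡ 6 (mod 13)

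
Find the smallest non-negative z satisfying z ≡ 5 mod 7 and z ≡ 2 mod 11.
M = 7 × 11 = 77. M₁ = 11, y₁ ≡ 2 mod 7. M₂ = 7, y₂ ≡ 8 mod 11. z = 5×11×2 + 2×7×8 ≡ 68 mod 77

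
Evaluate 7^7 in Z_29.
By repeated squaring mod 29: 7^{1}≡7, 7^{2}≡20, 7^{4}≡23. Then 7^{7} = 7^{4+2+1} ≡ 23 × 20 × 7 ≡ 1 mod 29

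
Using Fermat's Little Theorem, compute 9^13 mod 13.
By Fermat: 9^{12} ≡ 1 (mod 13). So 9^{13} = 9^{12} · 9^{1} ≡ 9^{1} ≡ 9 (mod 13)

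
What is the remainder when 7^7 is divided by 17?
By repeated squaring (mod 17): 7^{1}≡7, 7^{2}≡15, 7^{4}≡4. Then 7^{7} = 7^{4+2+1} ≡ 4 × 15 × 7 ≡ 12 (mod 17)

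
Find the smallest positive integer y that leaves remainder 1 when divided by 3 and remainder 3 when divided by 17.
M = 3 × 17 = 51. M₁ = 17, y₁ ≡ 2 (mod 3). M₂ = 3, y₂ ≡ 6 (mod 17). y = 1×17×2 + 3×3×6 ≡ 37 (mod 51)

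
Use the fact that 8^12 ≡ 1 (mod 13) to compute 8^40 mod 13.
By Fermat: 8^{12} ≡ 1 (mod 13). 40 = 3×12 + 4. So 8^{40} ≡ 8^{4} ≡ 1 (mod 13)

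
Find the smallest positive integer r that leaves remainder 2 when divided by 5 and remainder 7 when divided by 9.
M = 5 × 9 = 45. M₁ = 9, y₁ ≡ 4 mod 5. M₂ = 5, y₂ ≡ 2 mod 9. r = 2×9×4 + 7×5×2 ≡ 7 mod 45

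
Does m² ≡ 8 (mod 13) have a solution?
By Euler's criterion: 8^{6} ≡ 12 (mod 13). Since this equals -1 (≡ 12), 8 is not a QR.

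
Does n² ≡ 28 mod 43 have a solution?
By Euler's criterion: 28^{21} ≡ 42 mod 43. Since this equals -1 (≡ 42), 28 is not a QR.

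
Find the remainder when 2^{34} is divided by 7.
By Fermat: 2^{6} ≡ 1 (mod 7). 34 = 5×6 + 4. So 2^{34} ≡ 2^{4} ≡ 2 (mod 7)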